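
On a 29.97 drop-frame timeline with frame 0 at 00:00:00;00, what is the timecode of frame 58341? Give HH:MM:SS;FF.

00:32:26;19

Ten DF minutes hold 17982 frames, so frame 58341 lies in block 3 (frames 53946–71927) with 4395 frames into that block.
The block's first minute is 1800 frames and the rest 1798 each; 4395 frames reaches minute 2, so 3 × 18 + 2 × 2 = 58 labels have been skipped so far.
Adding those back, label number 58341 + 58 = 58399 at 30 labels/s is 1946 s + 19 f = 0 h 32 min 26 s frame 19, i.e. 00:32:26;19.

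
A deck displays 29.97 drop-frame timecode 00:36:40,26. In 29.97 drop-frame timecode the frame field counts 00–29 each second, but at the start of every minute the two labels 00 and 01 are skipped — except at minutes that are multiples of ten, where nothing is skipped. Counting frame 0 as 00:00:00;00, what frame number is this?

65960

As if non-drop at 30 labels/s: (0 × 3600 + 36 × 60 + 40) × 30 + 26 = 66026.
Minute boundaries passed: 36; those not divisible by 10: 36 − 3 = 33; dropped labels = 2 × 33 = 66.
Actual frame index = 66026 − 66 = 65960.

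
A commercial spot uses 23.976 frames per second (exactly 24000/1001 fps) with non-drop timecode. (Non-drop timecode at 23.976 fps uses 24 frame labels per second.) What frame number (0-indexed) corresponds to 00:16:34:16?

frame 23872

Total seconds to the label: (0 × 3600 + 16 × 60 + 34) = 994.
Frame index = 994 × 24 + 16 = 23872.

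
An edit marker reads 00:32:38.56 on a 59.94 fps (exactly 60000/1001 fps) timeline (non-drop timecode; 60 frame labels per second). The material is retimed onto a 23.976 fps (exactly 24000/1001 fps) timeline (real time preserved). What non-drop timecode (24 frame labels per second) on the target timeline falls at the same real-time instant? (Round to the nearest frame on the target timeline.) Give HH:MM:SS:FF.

Source frame index: (0×3600 + 32×60 + 38) × 60 + 56 = 117536.
Real time: 117536 / (60000/1001) = 3676673/1875 s.
Target frame: (3676673/1875) × (24000/1001) = 235072/5 ≈ 47014.400 → 47014.
At 24 labels/s: frame 47014 → 00:32:38:22.

00:32:38:22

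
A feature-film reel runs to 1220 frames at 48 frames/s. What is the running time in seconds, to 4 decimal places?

25.4167 seconds

Running time = 1220 × 1/48 = 305/12 s ≈ 25.4167 s.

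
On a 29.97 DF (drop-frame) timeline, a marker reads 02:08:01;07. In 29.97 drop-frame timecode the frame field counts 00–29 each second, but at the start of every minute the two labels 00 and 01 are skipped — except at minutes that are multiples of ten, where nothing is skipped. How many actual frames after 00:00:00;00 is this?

230205

Complete 10-minute blocks: 12, each 17982 frames → 215784.
Remaining 8 whole minutes in the current block: 1800 + 7 × 1798 = 14386 frames.
Within the current minute: 1 × 30 + 7 − 2 = 35 (labels ;00/;01 skipped at this minute). Total = 215784 + 14386 + 35 = 230205.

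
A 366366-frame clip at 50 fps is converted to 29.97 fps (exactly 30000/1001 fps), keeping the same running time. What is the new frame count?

Target frames = source frames × (target rate / source rate) = 366366 × (30000/1001)/(50) = 366366 × 600/1001 = 219600.

219600 frames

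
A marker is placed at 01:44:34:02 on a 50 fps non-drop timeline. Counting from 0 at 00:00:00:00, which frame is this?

Total seconds to the label: (1 × 3600 + 44 × 60 + 34) = 6274.
Frame index = 6274 × 50 + 2 = 313702.

frame 313702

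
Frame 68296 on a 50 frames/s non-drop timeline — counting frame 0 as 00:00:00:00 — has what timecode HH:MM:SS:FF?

68296 ÷ 50 = 1365 full seconds, remainder 46 frames.
1365 s = 0 h 22 min 45 s.
Timecode: 00:22:45:46.

00:22:45:46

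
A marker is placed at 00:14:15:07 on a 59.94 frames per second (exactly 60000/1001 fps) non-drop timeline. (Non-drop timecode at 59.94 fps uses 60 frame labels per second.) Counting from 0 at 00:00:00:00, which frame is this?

Total seconds to the label: (0 × 3600 + 14 × 60 + 15) = 855.
Frame index = 855 × 60 + 7 = 51307.

frame 51307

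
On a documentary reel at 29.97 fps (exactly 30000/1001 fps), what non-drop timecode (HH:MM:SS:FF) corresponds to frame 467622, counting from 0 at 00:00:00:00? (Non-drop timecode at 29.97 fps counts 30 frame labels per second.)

467622 ÷ 30 = 15587 full seconds, remainder 12 frames.
15587 s = 4 h 19 min 47 s.
Timecode: 04:19:47:12.

04:19:47:12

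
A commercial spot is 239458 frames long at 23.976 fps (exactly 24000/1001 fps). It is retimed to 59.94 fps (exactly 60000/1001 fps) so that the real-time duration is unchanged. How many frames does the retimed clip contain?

Target frames = source frames × (target rate / source rate) = 239458 × (60000/1001)/(24000/1001) = 239458 × 5/2 = 598645.

598645 frames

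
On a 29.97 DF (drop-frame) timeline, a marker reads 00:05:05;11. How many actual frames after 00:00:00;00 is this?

9151

As if non-drop at 30 labels/s: (0 × 3600 + 5 × 60 + 5) × 30 + 11 = 9161.
Minute boundaries passed: 5; those not divisible by 10: 5 − 0 = 5; dropped labels = 2 × 5 = 10.
Actual frame index = 9161 − 10 = 9151.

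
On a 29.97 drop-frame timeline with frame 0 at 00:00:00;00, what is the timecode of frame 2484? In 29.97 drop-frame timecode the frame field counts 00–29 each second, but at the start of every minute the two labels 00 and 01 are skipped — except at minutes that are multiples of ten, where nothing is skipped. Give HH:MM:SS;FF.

00:01:22;26

Ten DF minutes hold 17982 frames, so frame 2484 lies in block 0 (frames 0–17981) with 2484 frames into that block.
The block's first minute is 1800 frames and the rest 1798 each; 2484 frames reaches minute 1, so 0 × 18 + 1 × 2 = 2 labels have been skipped so far.
Adding those back, label number 2484 + 2 = 2486 at 30 labels/s is 82 s + 26 f = 0 h 1 min 22 s frame 26, i.e. 00:01:22;26.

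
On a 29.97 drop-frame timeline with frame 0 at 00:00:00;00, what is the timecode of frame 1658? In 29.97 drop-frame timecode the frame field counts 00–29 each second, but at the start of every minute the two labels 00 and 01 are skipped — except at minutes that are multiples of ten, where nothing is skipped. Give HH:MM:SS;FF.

00:00:55;08

Each 10-minute DF block holds 10 × 60 × 30 − 9 × 2 = 17982 frames. 1658 ÷ 17982 → 0 full blocks, remainder 1658.
Within the partial block the first minute is 1800 frames and each further minute 1798, so 0 further minute boundaries passed. Total skipped labels = 18 × 0 + 2 × 0 = 0.
Non-drop label index = 1658 + 0 = 1658; at 30 labels/s that is 00:00:55:08, i.e. DF 00:00:55;08.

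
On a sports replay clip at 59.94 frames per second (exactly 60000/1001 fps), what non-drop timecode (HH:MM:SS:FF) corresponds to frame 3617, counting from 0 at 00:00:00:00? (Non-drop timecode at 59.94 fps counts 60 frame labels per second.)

3617 ÷ 60 = 60 full seconds, remainder 17 frames.
60 s = 0 h 1 min 0 s.
Timecode: 00:01:00:17.

00:01:00:17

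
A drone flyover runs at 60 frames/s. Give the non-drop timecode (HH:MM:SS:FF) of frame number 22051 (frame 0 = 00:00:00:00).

22051 ÷ 60 = 367 full seconds, remainder 31 frames.
367 s = 0 h 6 min 7 s.
Timecode: 00:06:07:31.

00:06:07:31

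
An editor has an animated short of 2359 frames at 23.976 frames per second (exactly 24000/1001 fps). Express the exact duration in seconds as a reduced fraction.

Running time = 2359 ÷ (24000/1001) = 2359 × 1001/24000 = 2361359/24000 s.

2361359/24000 seconds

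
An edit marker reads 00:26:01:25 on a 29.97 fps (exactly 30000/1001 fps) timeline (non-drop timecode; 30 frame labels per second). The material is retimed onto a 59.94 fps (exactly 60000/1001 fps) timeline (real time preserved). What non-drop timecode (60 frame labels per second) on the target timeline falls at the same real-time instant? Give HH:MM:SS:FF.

00:26:01:50

Source frame index: (0×3600 + 26×60 + 1) × 30 + 25 = 46855.
Real time: 46855 / (30000/1001) = 9380371/6000 s.
Target frame: (9380371/6000) × (60000/1001) = 93710.
At 60 labels/s: frame 93710 → 00:26:01:50.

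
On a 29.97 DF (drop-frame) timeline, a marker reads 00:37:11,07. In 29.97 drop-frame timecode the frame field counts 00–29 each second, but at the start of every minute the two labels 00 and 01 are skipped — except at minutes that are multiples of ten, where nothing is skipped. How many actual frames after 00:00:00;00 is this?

66869

As if non-drop at 30 labels/s: (0 × 3600 + 37 × 60 + 11) × 30 + 7 = 66937.
Minute boundaries passed: 37; those not divisible by 10: 37 − 3 = 34; dropped labels = 2 × 34 = 68.
Actual frame index = 66937 − 68 = 66869.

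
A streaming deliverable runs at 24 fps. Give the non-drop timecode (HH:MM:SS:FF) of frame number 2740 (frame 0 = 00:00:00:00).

00:01:54:04

2740 ÷ 24 = 114 full seconds, remainder 4 frames.
114 s = 0 h 1 min 54 s.
Timecode: 00:01:54:04.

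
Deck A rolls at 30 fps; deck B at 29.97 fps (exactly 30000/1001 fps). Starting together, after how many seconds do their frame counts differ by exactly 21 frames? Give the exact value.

The gap grows by |30000/1001 − 30| = 30/1001 frames per second.
Time for a 21-frame gap: 21 ÷ (30/1001) = 700.7 s.

700.7 seconds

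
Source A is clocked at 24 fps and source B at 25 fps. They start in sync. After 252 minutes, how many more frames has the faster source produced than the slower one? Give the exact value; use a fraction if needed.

252 min = 15120 s.
A emits 24 × 15120 = 362880 frames; B emits 25 × 15120 = 378000.
Difference = 15120 frames; B is ahead of A.

15120 frames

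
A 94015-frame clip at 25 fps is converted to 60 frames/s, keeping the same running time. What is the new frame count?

Target frames = source frames × (target rate / source rate) = 94015 × (60)/(25) = 94015 × 12/5 = 225636.

225636 frames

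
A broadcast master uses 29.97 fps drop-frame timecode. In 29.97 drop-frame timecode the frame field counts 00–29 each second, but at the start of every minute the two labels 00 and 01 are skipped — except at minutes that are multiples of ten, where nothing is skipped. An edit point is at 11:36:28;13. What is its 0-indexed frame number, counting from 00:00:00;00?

1252399

Complete 10-minute blocks: 69, each 17982 frames → 1240758.
Remaining 6 whole minutes in the current block: 1800 + 5 × 1798 = 10790 frames.
Within the current minute: 28 × 30 + 13 − 2 = 851 (labels ;00/;01 skipped at this minute). Total = 1240758 + 10790 + 851 = 1252399.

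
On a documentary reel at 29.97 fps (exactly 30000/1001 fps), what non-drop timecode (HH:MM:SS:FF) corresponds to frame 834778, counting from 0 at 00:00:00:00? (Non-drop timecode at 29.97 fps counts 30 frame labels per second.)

834778 ÷ 30 = 27825 full seconds, remainder 28 frames.
27825 s = 7 h 43 min 45 s.
Timecode: 07:43:45:28.

07:43:45:28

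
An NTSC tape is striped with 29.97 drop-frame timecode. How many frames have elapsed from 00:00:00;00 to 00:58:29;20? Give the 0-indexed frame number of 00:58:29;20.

Complete 10-minute blocks: 5, each 17982 frames → 89910.
Remaining 8 whole minutes in the current block: 1800 + 7 × 1798 = 14386 frames.
Within the current minute: 29 × 30 + 20 − 2 = 888 (labels ;00/;01 skipped at this minute). Total = 89910 + 14386 + 888 = 105184.

105184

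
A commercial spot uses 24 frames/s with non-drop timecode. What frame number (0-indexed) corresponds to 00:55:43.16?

frame 80248

Total seconds to the label: (0 × 3600 + 55 × 60 + 43) = 3343.
Frame index = 3343 × 24 + 16 = 80248.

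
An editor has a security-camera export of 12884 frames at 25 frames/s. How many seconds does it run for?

Running time = 12884 / (25) = 515.36 s.

515.36 seconds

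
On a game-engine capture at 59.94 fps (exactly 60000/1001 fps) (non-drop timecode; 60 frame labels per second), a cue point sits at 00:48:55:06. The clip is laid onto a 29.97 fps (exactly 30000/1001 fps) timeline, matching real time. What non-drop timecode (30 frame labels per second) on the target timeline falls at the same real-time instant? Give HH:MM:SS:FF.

Source frame index: (0×3600 + 48×60 + 55) × 60 + 6 = 176106.
Real time: 176106 / (60000/1001) = 29380351/10000 s.
Target frame: (29380351/10000) × (30000/1001) = 88053.
At 30 labels/s: frame 88053 → 00:48:55:03.

00:48:55:03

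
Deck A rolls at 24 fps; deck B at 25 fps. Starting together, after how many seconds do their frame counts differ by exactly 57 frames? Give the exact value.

The gap grows by |25 − 24| = 1 frame per second.
Time for a 57-frame gap: 57 ÷ (1) = 57 s.

57 seconds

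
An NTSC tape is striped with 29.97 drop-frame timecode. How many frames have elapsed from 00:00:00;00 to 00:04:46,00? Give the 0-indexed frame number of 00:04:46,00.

As if non-drop at 30 labels/s: (0 × 3600 + 4 × 60 + 46) × 30 + 0 = 8580.
Minute boundaries passed: 4; those not divisible by 10: 4 − 0 = 4; dropped labels = 2 × 4 = 8.
Actual frame index = 8580 − 8 = 8572.

8572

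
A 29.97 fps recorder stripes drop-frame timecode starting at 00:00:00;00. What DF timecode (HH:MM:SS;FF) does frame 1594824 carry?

Each 10-minute DF block holds 10 × 60 × 30 − 9 × 2 = 17982 frames. 1594824 ÷ 17982 → 88 full blocks, remainder 12408.
Within the partial block the first minute is 1800 frames and each further minute 1798, so 6 further minute boundaries passed. Total skipped labels = 18 × 88 + 2 × 6 = 1596.
Non-drop label index = 1594824 + 1596 = 1596420; at 30 labels/s that is 14:46:54:00, i.e. DF 14:46:54;00.

14:46:54;00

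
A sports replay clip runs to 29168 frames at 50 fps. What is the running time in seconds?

583.36 seconds

Running time = 29168 / (50) = 583.36 s.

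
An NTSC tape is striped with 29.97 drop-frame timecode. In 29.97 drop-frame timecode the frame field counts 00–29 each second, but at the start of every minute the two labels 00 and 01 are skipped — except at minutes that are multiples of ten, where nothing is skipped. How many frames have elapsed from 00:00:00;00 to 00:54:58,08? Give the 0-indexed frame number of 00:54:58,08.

Complete 10-minute blocks: 5, each 17982 frames → 89910.
Remaining 4 whole minutes in the current block: 1800 + 3 × 1798 = 7194 frames.
Within the current minute: 58 × 30 + 8 − 2 = 1746 (labels ;00/;01 skipped at this minute). Total = 89910 + 7194 + 1746 = 98850.

98850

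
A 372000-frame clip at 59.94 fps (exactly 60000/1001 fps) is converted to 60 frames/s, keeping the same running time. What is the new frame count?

372372 frames

Target frames = source frames × (target rate / source rate) = 372000 × (60)/(60000/1001) = 372000 × 1001/1000 = 372372.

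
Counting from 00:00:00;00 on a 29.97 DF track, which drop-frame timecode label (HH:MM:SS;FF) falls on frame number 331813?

03:04:31;15

Ten DF minutes hold 17982 frames, so frame 331813 lies in block 18 (frames 323676–341657) with 8137 frames into that block.
The block's first minute is 1800 frames and the rest 1798 each; 8137 frames reaches minute 4, so 18 × 18 + 4 × 2 = 332 labels have been skipped so far.
Adding those back, label number 331813 + 332 = 332145 at 30 labels/s is 11071 s + 15 f = 3 h 4 min 31 s frame 15, i.e. 03:04:31;15.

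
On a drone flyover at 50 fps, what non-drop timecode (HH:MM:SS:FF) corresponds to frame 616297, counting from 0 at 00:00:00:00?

616297 ÷ 50 = 12325 full seconds, remainder 47 frames.
12325 s = 3 h 25 min 25 s.
Timecode: 03:25:25:47.

03:25:25:47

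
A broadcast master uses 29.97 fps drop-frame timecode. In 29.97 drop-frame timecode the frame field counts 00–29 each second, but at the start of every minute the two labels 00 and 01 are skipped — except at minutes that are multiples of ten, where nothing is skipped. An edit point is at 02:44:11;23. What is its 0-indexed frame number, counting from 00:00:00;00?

295257

As if non-drop at 30 labels/s: (2 × 3600 + 44 × 60 + 11) × 30 + 23 = 295553.
Minute boundaries passed: 164; those not divisible by 10: 164 − 16 = 148; dropped labels = 2 × 148 = 296.
Actual frame index = 295553 − 296 = 295257.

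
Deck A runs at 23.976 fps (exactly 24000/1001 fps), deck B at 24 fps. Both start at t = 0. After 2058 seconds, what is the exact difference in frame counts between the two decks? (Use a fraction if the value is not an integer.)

A emits 24000/1001 × 2058 = 7056000/143 frames; B emits 24 × 2058 = 49392.
Difference = 7056/143 frames (≈ 49.3427); B is ahead of A.

7056/143 frames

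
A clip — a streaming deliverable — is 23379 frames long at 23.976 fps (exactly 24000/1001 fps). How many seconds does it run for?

975.099125 seconds

Running time = 23379 / (24000/1001) = 975.099125 s.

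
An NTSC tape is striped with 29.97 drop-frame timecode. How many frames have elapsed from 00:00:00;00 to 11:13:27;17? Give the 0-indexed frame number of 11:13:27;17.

Complete 10-minute blocks: 67, each 17982 frames → 1204794.
Remaining 3 whole minutes in the current block: 1800 + 2 × 1798 = 5396 frames.
Within the current minute: 27 × 30 + 17 − 2 = 825 (labels ;00/;01 skipped at this minute). Total = 1204794 + 5396 + 825 = 1211015.

1211015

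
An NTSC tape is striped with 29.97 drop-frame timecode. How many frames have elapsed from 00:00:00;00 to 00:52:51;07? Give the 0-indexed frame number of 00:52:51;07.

Complete 10-minute blocks: 5, each 17982 frames → 89910.
Remaining 2 whole minutes in the current block: 1800 + 1 × 1798 = 3598 frames.
Within the current minute: 51 × 30 + 7 − 2 = 1535 (labels ;00/;01 skipped at this minute). Total = 89910 + 3598 + 1535 = 95043.

95043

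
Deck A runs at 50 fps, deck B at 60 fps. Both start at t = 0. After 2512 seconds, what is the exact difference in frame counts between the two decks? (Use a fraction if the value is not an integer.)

A emits 50 × 2512 = 125600 frames; B emits 60 × 2512 = 150720.
Difference = 25120 frames; B is ahead of A.

25120 frames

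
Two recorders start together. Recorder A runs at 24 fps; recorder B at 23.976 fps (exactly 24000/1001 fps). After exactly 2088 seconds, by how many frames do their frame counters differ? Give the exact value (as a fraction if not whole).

50112/1001 frames

A emits 24 × 2088 = 50112 frames; B emits 24000/1001 × 2088 = 50112000/1001.
Difference = 50112/1001 frames (≈ 50.0619); B is behind A.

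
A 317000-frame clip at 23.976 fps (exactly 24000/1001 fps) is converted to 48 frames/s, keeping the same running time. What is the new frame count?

Target frames = source frames × (target rate / source rate) = 317000 × (48)/(24000/1001) = 317000 × 1001/500 = 634634.

634634 frames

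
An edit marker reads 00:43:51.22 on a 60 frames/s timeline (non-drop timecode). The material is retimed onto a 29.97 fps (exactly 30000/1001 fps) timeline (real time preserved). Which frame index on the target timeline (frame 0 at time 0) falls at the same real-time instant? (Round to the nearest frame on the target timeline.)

frame 78862

Source frame index: (0×3600 + 43×60 + 51) × 60 + 22 = 157882.
Real time: 157882 / (60) = 78941/30 s.
Target frame: (78941/30) × (30000/1001) = 78941000/1001 ≈ 78862.138 → 78862.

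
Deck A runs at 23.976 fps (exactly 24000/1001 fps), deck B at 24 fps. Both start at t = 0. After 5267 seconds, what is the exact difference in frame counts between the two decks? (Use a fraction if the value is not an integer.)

126408/1001 frames

A emits 24000/1001 × 5267 = 126408000/1001 frames; B emits 24 × 5267 = 126408.
Difference = 126408/1001 frames (≈ 126.2817); B is ahead of A.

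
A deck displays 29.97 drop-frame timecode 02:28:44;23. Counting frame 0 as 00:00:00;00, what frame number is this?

Complete 10-minute blocks: 14, each 17982 frames → 251748.
Remaining 8 whole minutes in the current block: 1800 + 7 × 1798 = 14386 frames.
Within the current minute: 44 × 30 + 23 − 2 = 1341 (labels ;00/;01 skipped at this minute). Total = 251748 + 14386 + 1341 = 267475.

267475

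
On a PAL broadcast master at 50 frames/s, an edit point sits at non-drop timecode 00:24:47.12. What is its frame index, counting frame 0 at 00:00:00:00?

74362

Total seconds to the label: (0 × 3600 + 24 × 60 + 47) = 1487.
Frame index = 1487 × 50 + 12 = 74362.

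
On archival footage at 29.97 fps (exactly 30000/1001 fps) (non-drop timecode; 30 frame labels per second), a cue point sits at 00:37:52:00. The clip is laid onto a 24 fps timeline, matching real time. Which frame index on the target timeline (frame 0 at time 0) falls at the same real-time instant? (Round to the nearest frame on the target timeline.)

Source frame index: (0×3600 + 37×60 + 52) × 30 + 0 = 68160.
Real time: 68160 / (30000/1001) = 284284/125 s.
Target frame: (284284/125) × (24) = 6822816/125 ≈ 54582.528 → 54583.

frame 54583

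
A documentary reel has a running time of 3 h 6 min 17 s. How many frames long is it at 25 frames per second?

279425 frames

3 h 6 min 17 s = 11177 s.
Frames = 11177 × 25 = 279425.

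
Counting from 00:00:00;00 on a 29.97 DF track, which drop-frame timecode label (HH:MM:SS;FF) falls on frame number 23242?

00:12:55;14

Each 10-minute DF block holds 10 × 60 × 30 − 9 × 2 = 17982 frames. 23242 ÷ 17982 → 1 full block, remainder 5260.
Within the partial block the first minute is 1800 frames and each further minute 1798, so 2 further minute boundaries passed. Total skipped labels = 18 × 1 + 2 × 2 = 22.
Non-drop label index = 23242 + 22 = 23264; at 30 labels/s that is 00:12:55:14, i.e. DF 00:12:55;14.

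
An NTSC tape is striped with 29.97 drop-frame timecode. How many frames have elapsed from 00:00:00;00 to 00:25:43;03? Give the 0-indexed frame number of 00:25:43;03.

As if non-drop at 30 labels/s: (0 × 3600 + 25 × 60 + 43) × 30 + 3 = 46293.
Minute boundaries passed: 25; those not divisible by 10: 25 − 2 = 23; dropped labels = 2 × 23 = 46.
Actual frame index = 46293 − 46 = 46247.

46247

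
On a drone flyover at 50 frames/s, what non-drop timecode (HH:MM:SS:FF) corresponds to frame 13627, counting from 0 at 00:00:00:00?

13627 ÷ 50 = 272 full seconds, remainder 27 frames.
272 s = 0 h 4 min 32 s.
Timecode: 00:04:32:27.

00:04:32:27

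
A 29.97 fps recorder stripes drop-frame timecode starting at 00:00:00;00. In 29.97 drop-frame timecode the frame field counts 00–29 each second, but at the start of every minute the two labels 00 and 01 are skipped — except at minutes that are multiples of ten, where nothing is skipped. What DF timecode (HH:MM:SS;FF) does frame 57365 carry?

00:31:54;01

Each 10-minute DF block holds 10 × 60 × 30 − 9 × 2 = 17982 frames. 57365 ÷ 17982 → 3 full blocks, remainder 3419.
Within the partial block the first minute is 1800 frames and each further minute 1798, so 1 further minute boundary passed. Total skipped labels = 18 × 3 + 2 × 1 = 56.
Non-drop label index = 57365 + 56 = 57421; at 30 labels/s that is 00:31:54:01, i.e. DF 00:31:54;01.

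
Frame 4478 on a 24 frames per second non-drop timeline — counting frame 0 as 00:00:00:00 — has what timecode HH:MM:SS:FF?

00:03:06:14

4478 ÷ 24 = 186 full seconds, remainder 14 frames.
186 s = 0 h 3 min 6 s.
Timecode: 00:03:06:14.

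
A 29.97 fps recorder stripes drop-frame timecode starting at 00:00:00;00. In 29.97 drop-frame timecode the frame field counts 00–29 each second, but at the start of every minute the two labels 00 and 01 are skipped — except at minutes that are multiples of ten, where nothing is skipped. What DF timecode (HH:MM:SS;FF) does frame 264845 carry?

Ten DF minutes hold 17982 frames, so frame 264845 lies in block 14 (frames 251748–269729) with 13097 frames into that block.
The block's first minute is 1800 frames and the rest 1798 each; 13097 frames reaches minute 7, so 14 × 18 + 7 × 2 = 266 labels have been skipped so far.
Adding those back, label number 264845 + 266 = 265111 at 30 labels/s is 8837 s + 1 f = 2 h 27 min 17 s frame 1, i.e. 02:27:17;01.

02:27:17;01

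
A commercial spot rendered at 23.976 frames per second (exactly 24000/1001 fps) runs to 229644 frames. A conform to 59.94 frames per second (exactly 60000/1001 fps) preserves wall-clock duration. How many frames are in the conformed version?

Target frames = source frames × (target rate / source rate) = 229644 × (60000/1001)/(24000/1001) = 229644 × 5/2 = 574110.

574110 frames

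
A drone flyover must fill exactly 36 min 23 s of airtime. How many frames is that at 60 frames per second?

130980 frames

36 min 23 s = 2183 s.
Frames = 2183 × 60 = 130980.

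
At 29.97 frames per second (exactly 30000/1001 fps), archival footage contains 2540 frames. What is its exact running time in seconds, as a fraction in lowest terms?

Running time = 2540 ÷ (30000/1001) = 2540 × 1001/30000 = 127127/1500 s.

127127/1500 seconds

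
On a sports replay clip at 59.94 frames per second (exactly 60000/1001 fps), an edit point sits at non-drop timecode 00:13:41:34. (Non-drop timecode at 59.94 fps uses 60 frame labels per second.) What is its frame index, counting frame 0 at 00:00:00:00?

Total seconds to the label: (0 × 3600 + 13 × 60 + 41) = 821.
Frame index = 821 × 60 + 34 = 49294.

49294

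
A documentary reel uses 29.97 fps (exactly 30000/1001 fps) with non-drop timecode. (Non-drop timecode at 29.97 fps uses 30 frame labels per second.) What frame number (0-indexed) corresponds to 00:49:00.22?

frame 88222

Total seconds to the label: (0 × 3600 + 49 × 60 + 0) = 2940.
Frame index = 2940 × 30 + 22 = 88222.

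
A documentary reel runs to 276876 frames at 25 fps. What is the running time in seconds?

Running time = 276876 / (25) = 11075.04 s.

11075.04 seconds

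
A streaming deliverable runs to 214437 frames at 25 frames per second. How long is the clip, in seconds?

Running time = 214437 / (25) = 8577.48 s.

8577.48 seconds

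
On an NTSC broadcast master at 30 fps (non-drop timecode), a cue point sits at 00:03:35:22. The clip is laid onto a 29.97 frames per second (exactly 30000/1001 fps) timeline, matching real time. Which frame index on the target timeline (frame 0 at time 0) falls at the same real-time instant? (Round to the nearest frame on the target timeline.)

frame 6466

Source frame index: (0×3600 + 3×60 + 35) × 30 + 22 = 6472.
Real time: 6472 / (30) = 3236/15 s.
Target frame: (3236/15) × (30000/1001) = 6472000/1001 ≈ 6465.534 → 6466.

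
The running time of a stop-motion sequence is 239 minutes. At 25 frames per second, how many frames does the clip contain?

239 min = 14340 s.
Frames = 14340 × 25 = 358500.

358500 frames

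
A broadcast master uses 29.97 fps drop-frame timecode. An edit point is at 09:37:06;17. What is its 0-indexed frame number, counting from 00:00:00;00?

As if non-drop at 30 labels/s: (9 × 3600 + 37 × 60 + 6) × 30 + 17 = 1038797.
Minute boundaries passed: 577; those not divisible by 10: 577 − 57 = 520; dropped labels = 2 × 520 = 1040.
Actual frame index = 1038797 − 1040 = 1037757.

1037757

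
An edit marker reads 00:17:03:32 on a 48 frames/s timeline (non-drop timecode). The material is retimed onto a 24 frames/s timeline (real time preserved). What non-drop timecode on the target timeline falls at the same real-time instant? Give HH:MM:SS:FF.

Source frame index: (0×3600 + 17×60 + 3) × 48 + 32 = 49136.
Real time: 49136 / (48) = 3071/3 s.
Target frame: (3071/3) × (24) = 24568.
At 24 labels/s: frame 24568 → 00:17:03:16.

00:17:03:16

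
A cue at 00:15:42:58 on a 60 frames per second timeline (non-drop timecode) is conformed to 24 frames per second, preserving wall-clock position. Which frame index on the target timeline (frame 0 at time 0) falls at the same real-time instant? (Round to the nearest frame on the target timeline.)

frame 22631

Source frame index: (0×3600 + 15×60 + 42) × 60 + 58 = 56578.
Real time: 56578 / (60) = 28289/30 s.
Target frame: (28289/30) × (24) = 113156/5 ≈ 22631.200 → 22631.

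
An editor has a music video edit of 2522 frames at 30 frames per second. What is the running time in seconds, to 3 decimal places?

Running time = 2522 × 1/30 = 1261/15 s ≈ 84.067 s.

84.067 seconds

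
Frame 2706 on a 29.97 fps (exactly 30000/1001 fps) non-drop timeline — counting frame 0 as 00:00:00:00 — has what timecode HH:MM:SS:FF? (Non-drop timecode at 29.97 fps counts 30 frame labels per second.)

2706 ÷ 30 = 90 full seconds, remainder 6 frames.
90 s = 0 h 1 min 30 s.
Timecode: 00:01:30:06.

00:01:30:06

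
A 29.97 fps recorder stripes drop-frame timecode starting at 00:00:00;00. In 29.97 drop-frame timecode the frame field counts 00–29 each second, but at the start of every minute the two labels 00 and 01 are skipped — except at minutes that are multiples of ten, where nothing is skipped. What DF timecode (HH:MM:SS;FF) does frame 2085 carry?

00:01:09;17

Each 10-minute DF block holds 10 × 60 × 30 − 9 × 2 = 17982 frames. 2085 ÷ 17982 → 0 full blocks, remainder 2085.
Within the partial block the first minute is 1800 frames and each further minute 1798, so 1 further minute boundary passed. Total skipped labels = 18 × 0 + 2 × 1 = 2.
Non-drop label index = 2085 + 2 = 2087; at 30 labels/s that is 00:01:09:17, i.e. DF 00:01:09;17.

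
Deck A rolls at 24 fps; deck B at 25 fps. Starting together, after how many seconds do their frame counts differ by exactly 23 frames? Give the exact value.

23 seconds

The gap grows by |25 − 24| = 1 frame per second.
Time for a 23-frame gap: 23 ÷ (1) = 23 s.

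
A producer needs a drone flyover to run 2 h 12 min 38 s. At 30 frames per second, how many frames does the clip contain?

238740 frames

2 h 12 min 38 s = 7958 s.
Frames = 7958 × 30 = 238740.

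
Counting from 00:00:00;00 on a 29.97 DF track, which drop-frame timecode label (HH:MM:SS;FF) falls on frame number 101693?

00:56:33;05

Ten DF minutes hold 17982 frames, so frame 101693 lies in block 5 (frames 89910–107891) with 11783 frames into that block.
The block's first minute is 1800 frames and the rest 1798 each; 11783 frames reaches minute 6, so 5 × 18 + 6 × 2 = 102 labels have been skipped so far.
Adding those back, label number 101693 + 102 = 101795 at 30 labels/s is 3393 s + 5 f = 0 h 56 min 33 s frame 5, i.e. 00:56:33;05.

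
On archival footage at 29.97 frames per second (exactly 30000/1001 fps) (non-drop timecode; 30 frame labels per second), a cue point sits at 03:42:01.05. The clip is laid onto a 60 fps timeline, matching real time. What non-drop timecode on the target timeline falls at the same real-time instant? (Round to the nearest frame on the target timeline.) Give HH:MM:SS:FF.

03:42:14:29

Source frame index: (3×3600 + 42×60 + 1) × 30 + 5 = 399635.
Real time: 399635 / (30000/1001) = 80006927/6000 s.
Target frame: (80006927/6000) × (60) = 80006927/100 ≈ 800069.270 → 800069.
At 60 labels/s: frame 800069 → 03:42:14:29.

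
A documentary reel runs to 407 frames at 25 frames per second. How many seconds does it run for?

Running time = 407 / (25) = 16.28 s.

16.28 seconds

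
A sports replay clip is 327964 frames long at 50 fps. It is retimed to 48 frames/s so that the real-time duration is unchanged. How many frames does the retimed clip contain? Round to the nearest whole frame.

314845 frames

Frames at target rate = 327964 × (48) / (50) = 7871136/25 ≈ 314845.440.
Nearest whole frame: 314845.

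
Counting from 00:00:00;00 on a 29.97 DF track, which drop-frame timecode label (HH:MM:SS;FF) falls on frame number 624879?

05:47:30;05

Each 10-minute DF block holds 10 × 60 × 30 − 9 × 2 = 17982 frames. 624879 ÷ 17982 → 34 full blocks, remainder 13491.
Within the partial block the first minute is 1800 frames and each further minute 1798, so 7 further minute boundaries passed. Total skipped labels = 18 × 34 + 2 × 7 = 626.
Non-drop label index = 624879 + 626 = 625505; at 30 labels/s that is 05:47:30:05, i.e. DF 05:47:30;05.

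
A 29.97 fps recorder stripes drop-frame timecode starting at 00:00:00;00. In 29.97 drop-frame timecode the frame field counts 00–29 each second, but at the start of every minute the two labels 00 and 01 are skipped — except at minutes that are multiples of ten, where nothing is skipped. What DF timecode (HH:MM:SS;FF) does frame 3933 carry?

00:02:11;07

Ten DF minutes hold 17982 frames, so frame 3933 lies in block 0 (frames 0–17981) with 3933 frames into that block.
The block's first minute is 1800 frames and the rest 1798 each; 3933 frames reaches minute 2, so 0 × 18 + 2 × 2 = 4 labels have been skipped so far.
Adding those back, label number 3933 + 4 = 3937 at 30 labels/s is 131 s + 7 f = 0 h 2 min 11 s frame 7, i.e. 00:02:11;07.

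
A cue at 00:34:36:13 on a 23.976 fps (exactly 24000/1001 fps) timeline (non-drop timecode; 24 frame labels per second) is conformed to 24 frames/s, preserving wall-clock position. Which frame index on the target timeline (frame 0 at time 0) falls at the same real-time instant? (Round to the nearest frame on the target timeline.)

frame 49887

Source frame index: (0×3600 + 34×60 + 36) × 24 + 13 = 49837.
Real time: 49837 / (24000/1001) = 49886837/24000 s.
Target frame: (49886837/24000) × (24) = 49886837/1000 ≈ 49886.837 → 49887.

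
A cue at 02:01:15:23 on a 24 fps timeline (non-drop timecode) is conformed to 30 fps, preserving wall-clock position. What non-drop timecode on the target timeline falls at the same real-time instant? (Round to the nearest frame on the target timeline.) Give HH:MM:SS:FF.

02:01:15:29

Source frame index: (2×3600 + 1×60 + 15) × 24 + 23 = 174623.
Real time: 174623 / (24) = 174623/24 s.
Target frame: (174623/24) × (30) = 873115/4 ≈ 218278.750 → 218279.
At 30 labels/s: frame 218279 → 02:01:15:29.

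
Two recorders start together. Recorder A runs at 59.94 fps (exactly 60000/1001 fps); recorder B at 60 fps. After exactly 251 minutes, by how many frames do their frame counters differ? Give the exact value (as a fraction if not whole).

903600/1001 frames

251 min = 15060 s.
A emits 60000/1001 × 15060 = 903600000/1001 frames; B emits 60 × 15060 = 903600.
Difference = 903600/1001 frames (≈ 902.6973); B is ahead of A.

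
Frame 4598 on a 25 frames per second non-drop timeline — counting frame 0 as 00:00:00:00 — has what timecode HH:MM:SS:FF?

4598 ÷ 25 = 183 full seconds, remainder 23 frames.
183 s = 0 h 3 min 3 s.
Timecode: 00:03:03:23.

00:03:03:23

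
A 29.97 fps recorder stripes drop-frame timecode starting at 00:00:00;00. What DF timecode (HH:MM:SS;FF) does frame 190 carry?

00:00:06;10

Each 10-minute DF block holds 10 × 60 × 30 − 9 × 2 = 17982 frames. 190 ÷ 17982 → 0 full blocks, remainder 190.
Within the partial block the first minute is 1800 frames and each further minute 1798, so 0 further minute boundaries passed. Total skipped labels = 18 × 0 + 2 × 0 = 0.
Non-drop label index = 190 + 0 = 190; at 30 labels/s that is 00:00:06:10, i.e. DF 00:00:06;10.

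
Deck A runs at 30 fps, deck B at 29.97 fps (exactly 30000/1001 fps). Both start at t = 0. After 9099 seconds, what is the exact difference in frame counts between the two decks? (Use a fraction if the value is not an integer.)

272970/1001 frames

A emits 30 × 9099 = 272970 frames; B emits 30000/1001 × 9099 = 272970000/1001.
Difference = 272970/1001 frames (≈ 272.6973); B is behind A.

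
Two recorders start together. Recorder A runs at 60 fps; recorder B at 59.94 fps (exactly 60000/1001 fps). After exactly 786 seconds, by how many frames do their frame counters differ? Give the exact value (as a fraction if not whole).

A emits 60 × 786 = 47160 frames; B emits 60000/1001 × 786 = 47160000/1001.
Difference = 47160/1001 frames (≈ 47.1129); B is behind A.

47160/1001 frames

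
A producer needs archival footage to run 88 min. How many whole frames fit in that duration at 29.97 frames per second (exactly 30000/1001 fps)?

158241 frames

88 min = 5280 s.
Frames = 5280 × 30000/1001 = 14400000/91 ≈ 158241.7582.
Complete frames: 158241.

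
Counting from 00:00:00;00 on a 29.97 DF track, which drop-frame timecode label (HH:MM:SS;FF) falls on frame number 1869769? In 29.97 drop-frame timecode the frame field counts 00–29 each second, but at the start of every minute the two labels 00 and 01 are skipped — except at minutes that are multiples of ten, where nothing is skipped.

Each 10-minute DF block holds 10 × 60 × 30 − 9 × 2 = 17982 frames. 1869769 ÷ 17982 → 103 full blocks, remainder 17623.
Within the partial block the first minute is 1800 frames and each further minute 1798, so 9 further minute boundaries passed. Total skipped labels = 18 × 103 + 2 × 9 = 1872.
Non-drop label index = 1869769 + 1872 = 1871641; at 30 labels/s that is 17:19:48:01, i.e. DF 17:19:48;01.

17:19:48;01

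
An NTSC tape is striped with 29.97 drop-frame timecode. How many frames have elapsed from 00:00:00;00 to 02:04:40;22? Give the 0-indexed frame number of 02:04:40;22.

224198

As if non-drop at 30 labels/s: (2 × 3600 + 4 × 60 + 40) × 30 + 22 = 224422.
Minute boundaries passed: 124; those not divisible by 10: 124 − 12 = 112; dropped labels = 2 × 112 = 224.
Actual frame index = 224422 − 224 = 224198.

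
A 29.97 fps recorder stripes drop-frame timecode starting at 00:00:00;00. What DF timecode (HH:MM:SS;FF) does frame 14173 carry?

00:07:52;27

Ten DF minutes hold 17982 frames, so frame 14173 lies in block 0 (frames 0–17981) with 14173 frames into that block.
The block's first minute is 1800 frames and the rest 1798 each; 14173 frames reaches minute 7, so 0 × 18 + 7 × 2 = 14 labels have been skipped so far.
Adding those back, label number 14173 + 14 = 14187 at 30 labels/s is 472 s + 27 f = 0 h 7 min 52 s frame 27, i.e. 00:07:52;27.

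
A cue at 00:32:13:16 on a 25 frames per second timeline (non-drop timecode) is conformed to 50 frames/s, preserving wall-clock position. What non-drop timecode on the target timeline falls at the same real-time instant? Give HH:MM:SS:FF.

00:32:13:32

Source frame index: (0×3600 + 32×60 + 13) × 25 + 16 = 48341.
Real time: 48341 / (25) = 48341/25 s.
Target frame: (48341/25) × (50) = 96682.
At 50 labels/s: frame 96682 → 00:32:13:32.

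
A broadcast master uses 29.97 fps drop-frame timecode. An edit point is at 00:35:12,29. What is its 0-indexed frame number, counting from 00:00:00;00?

63325

Complete 10-minute blocks: 3, each 17982 frames → 53946.
Remaining 5 whole minutes in the current block: 1800 + 4 × 1798 = 8992 frames.
Within the current minute: 12 × 30 + 29 − 2 = 387 (labels ;00/;01 skipped at this minute). Total = 53946 + 8992 + 387 = 63325.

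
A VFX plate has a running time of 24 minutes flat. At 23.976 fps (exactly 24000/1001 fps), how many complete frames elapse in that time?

34525 frames

24 min = 1440 s.
Frames = 1440 × 24000/1001 = 34560000/1001 ≈ 34525.4745.
Complete frames: 34525.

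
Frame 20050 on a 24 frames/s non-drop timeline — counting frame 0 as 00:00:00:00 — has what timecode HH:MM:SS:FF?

00:13:55:10

20050 ÷ 24 = 835 full seconds, remainder 10 frames.
835 s = 0 h 13 min 55 s.
Timecode: 00:13:55:10.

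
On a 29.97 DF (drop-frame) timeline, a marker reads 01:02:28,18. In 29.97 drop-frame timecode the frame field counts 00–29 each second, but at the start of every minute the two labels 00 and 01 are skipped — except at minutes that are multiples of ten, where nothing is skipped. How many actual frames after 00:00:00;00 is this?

112346

Complete 10-minute blocks: 6, each 17982 frames → 107892.
Remaining 2 whole minutes in the current block: 1800 + 1 × 1798 = 3598 frames.
Within the current minute: 28 × 30 + 18 − 2 = 856 (labels ;00/;01 skipped at this minute). Total = 107892 + 3598 + 856 = 112346.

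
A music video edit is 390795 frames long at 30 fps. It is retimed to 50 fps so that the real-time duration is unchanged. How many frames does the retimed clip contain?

651325 frames

Target frames = source frames × (target rate / source rate) = 390795 × (50)/(30) = 390795 × 5/3 = 651325.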